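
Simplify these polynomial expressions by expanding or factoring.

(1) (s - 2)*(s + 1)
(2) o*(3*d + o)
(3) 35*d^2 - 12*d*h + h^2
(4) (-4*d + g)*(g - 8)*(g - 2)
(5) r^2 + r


(1) = s^2 - s - 2
(2) = 3*d*o + o^2
(3) = (-7*d + h)*(-5*d + h)
(4) = -4*d*g^2 + 40*d*g - 64*d + g^3 - 10*g^2 + 16*g
(5) = r*(r + 1)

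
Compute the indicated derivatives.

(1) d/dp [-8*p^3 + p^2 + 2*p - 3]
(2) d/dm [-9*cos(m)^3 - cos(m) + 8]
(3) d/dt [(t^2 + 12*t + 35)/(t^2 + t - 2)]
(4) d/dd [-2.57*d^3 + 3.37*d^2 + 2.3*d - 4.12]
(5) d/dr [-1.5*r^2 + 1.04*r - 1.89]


(1) = -24*p^2 + 2*p + 2
(2) = (27*cos(m)^2 + 1)*sin(m)
(3) = (-11*t^2 - 74*t - 59)/(t^4 + 2*t^3 - 3*t^2 - 4*t + 4)
(4) = -7.71*d^2 + 6.74*d + 2.3
(5) = 1.04 - 3.0*r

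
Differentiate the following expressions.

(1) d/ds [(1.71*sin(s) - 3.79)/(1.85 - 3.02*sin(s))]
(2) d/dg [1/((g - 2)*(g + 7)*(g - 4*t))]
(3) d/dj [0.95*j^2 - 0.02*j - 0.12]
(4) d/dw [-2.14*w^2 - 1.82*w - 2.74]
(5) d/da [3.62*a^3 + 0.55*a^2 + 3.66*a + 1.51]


(1) = -8.2823*cos(s)/(3.02*sin(s) - 1.85)^2
(2) = (-(g - 2)*(g + 7) - (g - 2)*(g - 4*t) - (g + 7)*(g - 4*t))/((g - 2)^2*(g + 7)^2*(g - 4*t)^2)
(3) = 1.9*j - 0.02
(4) = -4.28*w - 1.82
(5) = 10.86*a^2 + 1.1*a + 3.66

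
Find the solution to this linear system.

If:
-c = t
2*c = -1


Then:
c = -1/2
t = 1/2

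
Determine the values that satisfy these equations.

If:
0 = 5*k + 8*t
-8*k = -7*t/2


Then:
k = 0
t = 0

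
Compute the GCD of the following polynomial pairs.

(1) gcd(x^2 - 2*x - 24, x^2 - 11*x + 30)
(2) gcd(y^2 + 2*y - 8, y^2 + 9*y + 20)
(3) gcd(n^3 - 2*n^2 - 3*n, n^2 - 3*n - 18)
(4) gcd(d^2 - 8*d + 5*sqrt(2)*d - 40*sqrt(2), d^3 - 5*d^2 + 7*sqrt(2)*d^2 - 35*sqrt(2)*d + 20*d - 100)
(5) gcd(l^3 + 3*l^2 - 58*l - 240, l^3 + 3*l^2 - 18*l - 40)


(1) = x - 6
(2) = gcd((y - 2)*(y + 4), (y + 4)*(y + 5)) = y + 4
(3) = gcd(n*(n - 3)*(n + 1), (n - 6)*(n + 3)) = 1
(4) = gcd((d - 8)*(d + 5*sqrt(2)), (d - 5)*(d + 2*sqrt(2))*(d + 5*sqrt(2))) = d + 5*sqrt(2)
(5) = gcd((l - 8)*(l + 5)*(l + 6), (l - 4)*(l + 2)*(l + 5)) = l + 5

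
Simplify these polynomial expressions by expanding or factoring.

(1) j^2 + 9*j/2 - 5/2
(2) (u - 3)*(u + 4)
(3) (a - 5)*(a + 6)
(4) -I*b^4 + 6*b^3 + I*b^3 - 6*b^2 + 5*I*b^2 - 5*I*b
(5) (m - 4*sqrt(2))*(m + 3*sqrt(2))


(1) = (j - 1/2)*(j + 5)
(2) = u^2 + u - 12
(3) = a^2 + a - 30
(4) = b*(b + I)*(b + 5*I)*(-I*b + I)
(5) = m^2 - sqrt(2)*m - 24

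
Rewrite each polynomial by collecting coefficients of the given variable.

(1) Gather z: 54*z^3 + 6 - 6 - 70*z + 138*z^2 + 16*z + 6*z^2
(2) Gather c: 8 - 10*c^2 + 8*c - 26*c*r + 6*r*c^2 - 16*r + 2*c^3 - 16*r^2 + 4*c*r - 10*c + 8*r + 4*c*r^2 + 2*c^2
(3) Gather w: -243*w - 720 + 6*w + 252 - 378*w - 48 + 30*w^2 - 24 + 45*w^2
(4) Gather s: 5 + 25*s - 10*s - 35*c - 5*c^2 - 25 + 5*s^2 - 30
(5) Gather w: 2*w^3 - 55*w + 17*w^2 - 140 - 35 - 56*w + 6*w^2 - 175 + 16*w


(1) = 54*z^3 + 144*z^2 - 54*z
(2) = 2*c^3 + c^2*(6*r - 8) + c*(4*r^2 - 22*r - 2) - 16*r^2 - 8*r + 8
(3) = 75*w^2 - 615*w - 540
(4) = -5*c^2 - 35*c + 5*s^2 + 15*s - 50
(5) = 2*w^3 + 23*w^2 - 95*w - 350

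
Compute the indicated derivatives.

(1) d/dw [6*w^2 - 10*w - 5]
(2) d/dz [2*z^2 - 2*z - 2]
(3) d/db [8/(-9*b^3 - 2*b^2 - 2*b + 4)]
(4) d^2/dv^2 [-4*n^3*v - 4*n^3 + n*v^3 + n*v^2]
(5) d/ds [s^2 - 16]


(1) = 12*w - 10
(2) = 4*z - 2
(3) = 8*(27*b^2 + 4*b + 2)/(9*b^3 + 2*b^2 + 2*b - 4)^2
(4) = 2*n*(3*v + 1)
(5) = 2*s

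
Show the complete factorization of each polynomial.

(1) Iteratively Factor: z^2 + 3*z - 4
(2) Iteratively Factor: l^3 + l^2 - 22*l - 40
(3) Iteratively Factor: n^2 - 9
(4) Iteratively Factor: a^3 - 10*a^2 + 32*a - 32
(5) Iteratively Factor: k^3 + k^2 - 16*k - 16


(1) = (z - 1)*(z + 4)
(2) = (l + 4)*(l^2 - 3*l - 10) = (l + 2)*(l + 4)*(l - 5)
(3) = (n + 3)*(n - 3)
(4) = (a - 4)*(a^2 - 6*a + 8) = (a - 4)*(a - 2)*(a - 4)
(5) = (k - 4)*(k^2 + 5*k + 4) = (k - 4)*(k + 1)*(k + 4)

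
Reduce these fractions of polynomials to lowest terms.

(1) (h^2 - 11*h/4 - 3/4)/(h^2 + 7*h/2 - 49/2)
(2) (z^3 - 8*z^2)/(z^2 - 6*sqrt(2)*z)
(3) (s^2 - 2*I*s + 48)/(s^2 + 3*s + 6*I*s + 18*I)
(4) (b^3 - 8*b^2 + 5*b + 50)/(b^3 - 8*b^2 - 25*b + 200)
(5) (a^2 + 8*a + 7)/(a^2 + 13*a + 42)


(1) = (4*h^2 - 11*h - 3)/(4*h^2 + 14*h - 98)
(2) = (z^2 - 8*z)/(z - 6*sqrt(2))
(3) = (s - 8*I)/(s + 3)
(4) = (b^2 - 3*b - 10)/(b^2 - 3*b - 40)
(5) = (a + 1)/(a + 6)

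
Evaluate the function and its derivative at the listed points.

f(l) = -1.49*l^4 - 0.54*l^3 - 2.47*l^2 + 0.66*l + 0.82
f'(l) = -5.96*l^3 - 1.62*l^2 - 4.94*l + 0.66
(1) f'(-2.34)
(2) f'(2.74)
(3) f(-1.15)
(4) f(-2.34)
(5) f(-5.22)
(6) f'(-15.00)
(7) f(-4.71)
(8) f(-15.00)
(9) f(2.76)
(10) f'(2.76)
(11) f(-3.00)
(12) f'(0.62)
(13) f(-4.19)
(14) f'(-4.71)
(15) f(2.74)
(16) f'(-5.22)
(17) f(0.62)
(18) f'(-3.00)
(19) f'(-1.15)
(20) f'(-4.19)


(1) = 79.71
(2) = -147.64
(3) = -4.99
(4) = -52.00
(5) = -1099.41
(6) = 19825.26
(7) = -733.94
(8) = -74173.58
(9) = -113.99
(10) = -150.62
(11) = -129.50
(12) = -4.45
(13) = -464.83
(14) = 610.73
(15) = -111.01
(16) = 830.03
(17) = -0.07
(18) = 161.82
(19) = 13.26
(20) = 431.34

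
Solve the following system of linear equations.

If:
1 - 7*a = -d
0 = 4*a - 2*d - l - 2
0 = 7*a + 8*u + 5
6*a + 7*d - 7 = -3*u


Then:
a = 127/419
d = 470/419
l = -1270/419
u = -373/419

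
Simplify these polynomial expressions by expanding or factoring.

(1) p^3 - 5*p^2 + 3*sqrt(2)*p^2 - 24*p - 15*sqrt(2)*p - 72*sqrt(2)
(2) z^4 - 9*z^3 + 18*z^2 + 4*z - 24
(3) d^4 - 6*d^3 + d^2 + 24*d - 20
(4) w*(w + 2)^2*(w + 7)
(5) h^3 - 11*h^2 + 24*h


(1) = (p - 8)*(p + 3)*(p + 3*sqrt(2))
(2) = (z - 6)*(z - 2)^2*(z + 1)
(3) = (d - 5)*(d - 2)*(d - 1)*(d + 2)
(4) = w^4 + 11*w^3 + 32*w^2 + 28*w
(5) = h*(h - 8)*(h - 3)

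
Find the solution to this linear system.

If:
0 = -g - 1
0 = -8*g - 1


Then:
No Solution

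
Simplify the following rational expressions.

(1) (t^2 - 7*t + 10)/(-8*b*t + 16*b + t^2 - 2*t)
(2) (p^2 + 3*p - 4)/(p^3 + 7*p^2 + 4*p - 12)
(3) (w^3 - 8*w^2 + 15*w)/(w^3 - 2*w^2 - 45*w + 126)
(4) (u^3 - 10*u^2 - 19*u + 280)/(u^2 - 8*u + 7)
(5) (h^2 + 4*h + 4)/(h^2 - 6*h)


(1) = (t - 5)/(-8*b + t)
(2) = (p + 4)/(p^2 + 8*p + 12)
(3) = (w^2 - 5*w)/(w^2 + w - 42)
(4) = (u^2 - 3*u - 40)/(u - 1)
(5) = (h^2 + 4*h + 4)/(h^2 - 6*h)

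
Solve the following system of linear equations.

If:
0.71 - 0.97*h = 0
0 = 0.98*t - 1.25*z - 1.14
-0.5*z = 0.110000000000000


Then:
h = 0.73
t = 0.88
z = -0.22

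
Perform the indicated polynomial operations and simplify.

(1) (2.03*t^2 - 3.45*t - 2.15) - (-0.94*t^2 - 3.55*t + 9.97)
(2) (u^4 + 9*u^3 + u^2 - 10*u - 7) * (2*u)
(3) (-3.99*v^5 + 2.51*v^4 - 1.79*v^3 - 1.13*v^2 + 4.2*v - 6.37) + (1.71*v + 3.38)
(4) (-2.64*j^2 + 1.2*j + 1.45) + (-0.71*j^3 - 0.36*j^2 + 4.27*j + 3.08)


(1) = 2.97*t^2 + 0.1*t - 12.12
(2) = 2*u^5 + 18*u^4 + 2*u^3 - 20*u^2 - 14*u
(3) = -3.99*v^5 + 2.51*v^4 - 1.79*v^3 - 1.13*v^2 + 5.91*v - 2.99
(4) = -0.71*j^3 - 3.0*j^2 + 5.47*j + 4.53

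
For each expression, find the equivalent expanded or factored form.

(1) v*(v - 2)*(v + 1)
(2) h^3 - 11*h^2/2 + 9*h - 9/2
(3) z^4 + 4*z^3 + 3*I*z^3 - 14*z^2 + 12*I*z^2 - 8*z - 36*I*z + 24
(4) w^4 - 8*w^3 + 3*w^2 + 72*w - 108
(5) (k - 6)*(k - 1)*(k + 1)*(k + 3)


(1) = v^3 - v^2 - 2*v
(2) = (h - 3)*(h - 3/2)*(h - 1)
(3) = (z - 2)*(z + 6)*(z + I)*(z + 2*I)
(4) = (w - 6)*(w - 3)*(w - 2)*(w + 3)
(5) = k^4 - 3*k^3 - 19*k^2 + 3*k + 18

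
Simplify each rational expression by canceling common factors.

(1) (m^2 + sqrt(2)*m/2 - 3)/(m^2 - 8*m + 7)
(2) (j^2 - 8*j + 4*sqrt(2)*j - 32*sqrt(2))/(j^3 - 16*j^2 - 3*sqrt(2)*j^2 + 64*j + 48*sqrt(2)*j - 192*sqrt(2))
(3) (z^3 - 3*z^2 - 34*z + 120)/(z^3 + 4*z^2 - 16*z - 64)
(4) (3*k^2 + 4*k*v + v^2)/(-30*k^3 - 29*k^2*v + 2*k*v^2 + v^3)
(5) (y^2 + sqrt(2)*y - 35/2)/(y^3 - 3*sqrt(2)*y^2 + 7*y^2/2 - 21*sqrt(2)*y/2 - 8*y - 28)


(1) = (2*m^2 + sqrt(2)*m - 6)/(2*m^2 - 16*m + 14)
(2) = (j + 4*sqrt(2))/(j^2 + j*(-8 - 3*sqrt(2)) + 24*sqrt(2))
(3) = (z^2 + z - 30)/(z^2 + 8*z + 16)
(4) = (3*k + v)/(-30*k^2 + k*v + v^2)
(5) = (4*y^2 + 4*sqrt(2)*y - 70)/(4*y^3 + y^2*(14 - 12*sqrt(2)) + y*(-42*sqrt(2) - 32) - 112)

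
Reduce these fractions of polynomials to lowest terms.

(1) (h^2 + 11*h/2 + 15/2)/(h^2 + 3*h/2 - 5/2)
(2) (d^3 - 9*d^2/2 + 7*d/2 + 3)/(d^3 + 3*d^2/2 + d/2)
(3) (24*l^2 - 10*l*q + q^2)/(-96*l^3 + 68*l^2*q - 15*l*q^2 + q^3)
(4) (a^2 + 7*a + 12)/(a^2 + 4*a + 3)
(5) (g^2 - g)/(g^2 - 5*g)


(1) = (h + 3)/(h - 1)
(2) = (d^2 - 5*d + 6)/(d^2 + d)
(3) = (-6*l + q)/(24*l^2 - 11*l*q + q^2)
(4) = (a + 4)/(a + 1)
(5) = (g - 1)/(g - 5)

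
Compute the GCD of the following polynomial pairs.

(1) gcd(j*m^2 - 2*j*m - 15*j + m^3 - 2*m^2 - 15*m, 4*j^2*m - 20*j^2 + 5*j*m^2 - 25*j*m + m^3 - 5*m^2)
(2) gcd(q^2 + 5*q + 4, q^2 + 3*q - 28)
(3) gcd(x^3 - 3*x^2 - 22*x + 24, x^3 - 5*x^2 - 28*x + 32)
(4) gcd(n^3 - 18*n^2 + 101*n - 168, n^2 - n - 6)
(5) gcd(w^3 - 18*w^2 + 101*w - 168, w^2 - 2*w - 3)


(1) = gcd((j + m)*(m - 5)*(m + 3), (j + m)*(4*j + m)*(m - 5)) = j*m - 5*j + m^2 - 5*m
(2) = gcd((q + 1)*(q + 4), (q - 4)*(q + 7)) = 1
(3) = x^2 + 3*x - 4
(4) = n - 3
(5) = w - 3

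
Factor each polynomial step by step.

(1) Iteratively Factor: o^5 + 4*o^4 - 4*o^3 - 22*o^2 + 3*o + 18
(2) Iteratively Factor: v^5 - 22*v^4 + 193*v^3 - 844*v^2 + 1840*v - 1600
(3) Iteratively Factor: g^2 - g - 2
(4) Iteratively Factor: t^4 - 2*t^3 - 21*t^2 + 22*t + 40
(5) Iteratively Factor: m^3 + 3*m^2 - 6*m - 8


(1) = (o - 1)*(o^4 + 5*o^3 + o^2 - 21*o - 18) = (o - 2)*(o - 1)*(o^3 + 7*o^2 + 15*o + 9) = (o - 2)*(o - 1)*(o + 1)*(o^2 + 6*o + 9) = (o - 2)*(o - 1)*(o + 1)*(o + 3)*(o + 3)
(2) = (v - 4)*(v^4 - 18*v^3 + 121*v^2 - 360*v + 400) = (v - 4)^2*(v^3 - 14*v^2 + 65*v - 100) = (v - 4)^3*(v^2 - 10*v + 25) = (v - 5)*(v - 4)^3*(v - 5)
(3) = (g - 2)*(g + 1)
(4) = (t + 4)*(t^3 - 6*t^2 + 3*t + 10) = (t - 5)*(t + 4)*(t^2 - t - 2) = (t - 5)*(t - 2)*(t + 4)*(t + 1)
(5) = (m + 1)*(m^2 + 2*m - 8) = (m + 1)*(m + 4)*(m - 2)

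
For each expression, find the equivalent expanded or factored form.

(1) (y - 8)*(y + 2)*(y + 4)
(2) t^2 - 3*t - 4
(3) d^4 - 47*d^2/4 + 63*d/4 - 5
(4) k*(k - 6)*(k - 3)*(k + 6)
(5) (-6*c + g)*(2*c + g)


(1) = y^3 - 2*y^2 - 40*y - 64
(2) = (t - 4)*(t + 1)
(3) = (d - 5/2)*(d - 1)*(d - 1/2)*(d + 4)
(4) = k^4 - 3*k^3 - 36*k^2 + 108*k
(5) = -12*c^2 - 4*c*g + g^2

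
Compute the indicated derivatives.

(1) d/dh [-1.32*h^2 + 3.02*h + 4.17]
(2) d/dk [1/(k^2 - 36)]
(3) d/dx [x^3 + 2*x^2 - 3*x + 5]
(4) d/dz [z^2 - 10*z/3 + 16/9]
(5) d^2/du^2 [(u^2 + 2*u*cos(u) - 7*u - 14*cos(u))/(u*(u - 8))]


(1) = 3.02 - 2.64*h
(2) = -2*k/(k^2 - 36)^2
(3) = 3*x^2 + 4*x - 3
(4) = 2*z - 10/3
(5) = 2*(-u^5*cos(u) + 2*u^4*sin(u) + 23*u^4*cos(u) - 44*u^3*sin(u) - 174*u^3*cos(u) + u^3 + 336*u^2*sin(u) + 406*u^2*cos(u) - 896*u*sin(u) + 336*u*cos(u) - 896*cos(u))/(u^3*(u^3 - 24*u^2 + 192*u - 512))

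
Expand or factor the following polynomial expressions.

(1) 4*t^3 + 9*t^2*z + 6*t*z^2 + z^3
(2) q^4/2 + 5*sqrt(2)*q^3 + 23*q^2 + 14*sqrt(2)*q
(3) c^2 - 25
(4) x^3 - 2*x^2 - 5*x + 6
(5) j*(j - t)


(1) = (t + z)^2*(4*t + z)
(2) = q*(q/2 + sqrt(2))*(q + sqrt(2))*(q + 7*sqrt(2))
(3) = (c - 5)*(c + 5)
(4) = (x - 3)*(x - 1)*(x + 2)
(5) = j^2 - j*t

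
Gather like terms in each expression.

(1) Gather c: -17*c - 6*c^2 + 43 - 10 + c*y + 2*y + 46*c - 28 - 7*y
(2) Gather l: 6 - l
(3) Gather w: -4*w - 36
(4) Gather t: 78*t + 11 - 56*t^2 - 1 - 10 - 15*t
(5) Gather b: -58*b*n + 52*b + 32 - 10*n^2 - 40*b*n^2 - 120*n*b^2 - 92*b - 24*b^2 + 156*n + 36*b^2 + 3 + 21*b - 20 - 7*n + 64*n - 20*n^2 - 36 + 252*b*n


(1) = -6*c^2 + c*(y + 29) - 5*y + 5
(2) = 6 - l
(3) = -4*w - 36
(4) = -56*t^2 + 63*t
(5) = b^2*(12 - 120*n) + b*(-40*n^2 + 194*n - 19) - 30*n^2 + 213*n - 21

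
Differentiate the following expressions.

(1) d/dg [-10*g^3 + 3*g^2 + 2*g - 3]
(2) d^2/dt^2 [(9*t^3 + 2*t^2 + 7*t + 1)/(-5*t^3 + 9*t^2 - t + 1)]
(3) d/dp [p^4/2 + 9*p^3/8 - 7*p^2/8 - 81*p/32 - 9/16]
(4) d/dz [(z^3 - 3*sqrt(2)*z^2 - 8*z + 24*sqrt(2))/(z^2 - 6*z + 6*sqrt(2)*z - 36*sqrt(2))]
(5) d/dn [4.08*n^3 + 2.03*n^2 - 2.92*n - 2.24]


(1) = -30*g^2 + 6*g + 2
(2) = 2*(-455*t^6 - 390*t^5 + 555*t^4 - 188*t^3 - 387*t^2 + 174*t - 1)/(125*t^9 - 675*t^8 + 1290*t^7 - 1074*t^6 + 528*t^5 - 300*t^4 + 70*t^3 - 30*t^2 + 3*t - 1)
(3) = 2*p^3 + 27*p^2/8 - 7*p/4 - 81/32
(4) = (-2*(z - 3 + 3*sqrt(2))*(z^3 - 3*sqrt(2)*z^2 - 8*z + 24*sqrt(2)) + (3*z^2 - 6*sqrt(2)*z - 8)*(z^2 - 6*z + 6*sqrt(2)*z - 36*sqrt(2)))/(z^2 - 6*z + 6*sqrt(2)*z - 36*sqrt(2))^2
(5) = 12.24*n^2 + 4.06*n - 2.92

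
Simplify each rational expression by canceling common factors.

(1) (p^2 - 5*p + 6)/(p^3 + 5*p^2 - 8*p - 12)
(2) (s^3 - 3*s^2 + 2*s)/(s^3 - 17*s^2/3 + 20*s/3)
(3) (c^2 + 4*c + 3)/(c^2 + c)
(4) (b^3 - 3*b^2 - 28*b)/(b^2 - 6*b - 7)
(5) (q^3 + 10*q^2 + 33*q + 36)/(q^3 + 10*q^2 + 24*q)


(1) = (p - 3)/(p^2 + 7*p + 6)
(2) = (3*s^2 - 9*s + 6)/(3*s^2 - 17*s + 20)
(3) = (c + 3)/c
(4) = (b^2 + 4*b)/(b + 1)
(5) = (q^2 + 6*q + 9)/(q^2 + 6*q)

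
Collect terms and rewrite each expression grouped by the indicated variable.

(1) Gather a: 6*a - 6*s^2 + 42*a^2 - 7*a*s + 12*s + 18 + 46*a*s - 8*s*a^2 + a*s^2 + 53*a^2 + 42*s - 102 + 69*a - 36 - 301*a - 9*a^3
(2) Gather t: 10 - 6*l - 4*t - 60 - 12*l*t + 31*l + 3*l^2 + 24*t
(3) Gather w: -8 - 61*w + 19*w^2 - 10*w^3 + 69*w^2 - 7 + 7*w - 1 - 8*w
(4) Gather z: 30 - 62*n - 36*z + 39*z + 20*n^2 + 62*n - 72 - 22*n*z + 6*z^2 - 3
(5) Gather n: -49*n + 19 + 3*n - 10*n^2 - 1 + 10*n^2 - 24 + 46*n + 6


(1) = -9*a^3 + a^2*(95 - 8*s) + a*(s^2 + 39*s - 226) - 6*s^2 + 54*s - 120
(2) = 3*l^2 + 25*l + t*(20 - 12*l) - 50
(3) = -10*w^3 + 88*w^2 - 62*w - 16
(4) = 20*n^2 + 6*z^2 + z*(3 - 22*n) - 45
(5) = 0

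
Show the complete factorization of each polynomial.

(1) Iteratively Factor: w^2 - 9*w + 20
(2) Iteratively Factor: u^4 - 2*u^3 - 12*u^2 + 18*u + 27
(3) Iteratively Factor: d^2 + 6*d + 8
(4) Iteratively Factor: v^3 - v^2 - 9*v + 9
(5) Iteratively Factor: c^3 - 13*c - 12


(1) = (w - 4)*(w - 5)
(2) = (u - 3)*(u^3 + u^2 - 9*u - 9) = (u - 3)^2*(u^2 + 4*u + 3) = (u - 3)^2*(u + 1)*(u + 3)
(3) = (d + 4)*(d + 2)
(4) = (v - 3)*(v^2 + 2*v - 3) = (v - 3)*(v + 3)*(v - 1)
(5) = (c - 4)*(c^2 + 4*c + 3) = (c - 4)*(c + 1)*(c + 3)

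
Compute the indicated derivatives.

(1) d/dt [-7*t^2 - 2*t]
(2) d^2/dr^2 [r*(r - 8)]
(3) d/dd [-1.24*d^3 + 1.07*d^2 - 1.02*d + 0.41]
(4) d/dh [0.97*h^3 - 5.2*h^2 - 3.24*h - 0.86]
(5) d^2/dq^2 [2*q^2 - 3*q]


(1) = -14*t - 2
(2) = 2
(3) = -3.72*d^2 + 2.14*d - 1.02
(4) = 2.91*h^2 - 10.4*h - 3.24
(5) = 4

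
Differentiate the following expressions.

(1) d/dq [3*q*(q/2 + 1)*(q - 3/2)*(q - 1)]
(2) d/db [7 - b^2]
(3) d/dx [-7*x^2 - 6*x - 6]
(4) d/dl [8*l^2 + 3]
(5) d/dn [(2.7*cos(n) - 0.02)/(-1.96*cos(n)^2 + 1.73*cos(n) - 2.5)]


(1) = 6*q^3 - 9*q^2/4 - 21*q/2 + 9/2
(2) = -2*b
(3) = -14*x - 6
(4) = 16*l
(5) = (-5.292*cos(n)^2 + 0.0784*cos(n) + 6.7154)*sin(n)/(3.8416*cos(n)^4 - 6.7816*cos(n)^3 + 12.7929*cos(n)^2 - 8.65*cos(n) + 6.25)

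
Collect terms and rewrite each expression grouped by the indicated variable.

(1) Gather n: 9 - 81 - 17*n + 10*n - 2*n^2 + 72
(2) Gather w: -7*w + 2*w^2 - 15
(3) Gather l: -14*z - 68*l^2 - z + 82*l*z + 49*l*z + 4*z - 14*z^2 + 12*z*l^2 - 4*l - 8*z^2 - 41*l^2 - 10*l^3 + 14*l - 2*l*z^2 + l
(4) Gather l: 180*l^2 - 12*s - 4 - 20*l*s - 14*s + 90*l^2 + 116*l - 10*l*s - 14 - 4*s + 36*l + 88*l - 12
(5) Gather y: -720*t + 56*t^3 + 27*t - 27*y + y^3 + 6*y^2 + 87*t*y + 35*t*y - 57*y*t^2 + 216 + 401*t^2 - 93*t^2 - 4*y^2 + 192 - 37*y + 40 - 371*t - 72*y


(1) = -2*n^2 - 7*n
(2) = 2*w^2 - 7*w - 15
(3) = -10*l^3 + l^2*(12*z - 109) + l*(-2*z^2 + 131*z + 11) - 22*z^2 - 11*z
(4) = 270*l^2 + l*(240 - 30*s) - 30*s - 30
(5) = 56*t^3 + 308*t^2 - 1064*t + y^3 + 2*y^2 + y*(-57*t^2 + 122*t - 136) + 448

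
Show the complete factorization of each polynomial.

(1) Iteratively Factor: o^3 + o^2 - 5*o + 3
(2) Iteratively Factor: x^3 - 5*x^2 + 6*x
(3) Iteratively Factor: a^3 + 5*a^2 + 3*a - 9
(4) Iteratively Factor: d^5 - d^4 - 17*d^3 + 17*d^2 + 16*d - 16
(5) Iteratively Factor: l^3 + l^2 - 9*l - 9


(1) = (o - 1)*(o^2 + 2*o - 3) = (o - 1)^2*(o + 3)
(2) = (x)*(x^2 - 5*x + 6) = x*(x - 2)*(x - 3)
(3) = (a + 3)*(a^2 + 2*a - 3) = (a + 3)^2*(a - 1)
(4) = (d - 1)*(d^4 - 17*d^2 + 16) = (d - 1)*(d + 4)*(d^3 - 4*d^2 - d + 4) = (d - 1)^2*(d + 4)*(d^2 - 3*d - 4) = (d - 4)*(d - 1)^2*(d + 4)*(d + 1)
(5) = (l + 1)*(l^2 - 9) = (l - 3)*(l + 1)*(l + 3)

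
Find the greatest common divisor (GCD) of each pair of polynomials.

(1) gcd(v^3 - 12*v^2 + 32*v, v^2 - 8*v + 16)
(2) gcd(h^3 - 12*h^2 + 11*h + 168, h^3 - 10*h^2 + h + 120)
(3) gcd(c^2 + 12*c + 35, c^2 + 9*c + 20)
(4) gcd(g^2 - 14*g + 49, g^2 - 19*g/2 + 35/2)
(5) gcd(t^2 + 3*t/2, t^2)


(1) = gcd(v*(v - 8)*(v - 4), (v - 4)^2) = v - 4
(2) = gcd((h - 8)*(h - 7)*(h + 3), (h - 8)*(h - 5)*(h + 3)) = h^2 - 5*h - 24
(3) = c + 5
(4) = g - 7
(5) = gcd(t*(t + 3/2), t^2) = t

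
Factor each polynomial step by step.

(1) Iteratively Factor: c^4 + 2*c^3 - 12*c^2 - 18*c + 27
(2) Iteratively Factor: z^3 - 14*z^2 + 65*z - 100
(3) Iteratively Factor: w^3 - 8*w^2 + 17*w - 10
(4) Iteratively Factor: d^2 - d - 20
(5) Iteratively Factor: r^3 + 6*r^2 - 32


(1) = (c + 3)*(c^3 - c^2 - 9*c + 9) = (c + 3)^2*(c^2 - 4*c + 3) = (c - 1)*(c + 3)^2*(c - 3)
(2) = (z - 5)*(z^2 - 9*z + 20) = (z - 5)^2*(z - 4)
(3) = (w - 5)*(w^2 - 3*w + 2) = (w - 5)*(w - 2)*(w - 1)
(4) = (d - 5)*(d + 4)
(5) = (r + 4)*(r^2 + 2*r - 8) = (r + 4)^2*(r - 2)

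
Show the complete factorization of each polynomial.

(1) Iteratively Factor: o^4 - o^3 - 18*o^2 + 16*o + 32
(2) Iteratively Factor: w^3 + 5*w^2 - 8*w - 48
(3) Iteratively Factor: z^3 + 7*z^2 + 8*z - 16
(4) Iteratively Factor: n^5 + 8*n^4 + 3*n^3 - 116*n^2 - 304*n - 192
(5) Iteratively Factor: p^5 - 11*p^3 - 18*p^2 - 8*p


(1) = (o + 1)*(o^3 - 2*o^2 - 16*o + 32) = (o - 4)*(o + 1)*(o^2 + 2*o - 8) = (o - 4)*(o - 2)*(o + 1)*(o + 4)
(2) = (w + 4)*(w^2 + w - 12) = (w + 4)^2*(w - 3)
(3) = (z - 1)*(z^2 + 8*z + 16) = (z - 1)*(z + 4)*(z + 4)
(4) = (n - 4)*(n^4 + 12*n^3 + 51*n^2 + 88*n + 48) = (n - 4)*(n + 1)*(n^3 + 11*n^2 + 40*n + 48) = (n - 4)*(n + 1)*(n + 4)*(n^2 + 7*n + 12) = (n - 4)*(n + 1)*(n + 3)*(n + 4)*(n + 4)
(5) = (p + 1)*(p^4 - p^3 - 10*p^2 - 8*p) = (p + 1)^2*(p^3 - 2*p^2 - 8*p) = (p - 4)*(p + 1)^2*(p^2 + 2*p) = (p - 4)*(p + 1)^2*(p + 2)*(p)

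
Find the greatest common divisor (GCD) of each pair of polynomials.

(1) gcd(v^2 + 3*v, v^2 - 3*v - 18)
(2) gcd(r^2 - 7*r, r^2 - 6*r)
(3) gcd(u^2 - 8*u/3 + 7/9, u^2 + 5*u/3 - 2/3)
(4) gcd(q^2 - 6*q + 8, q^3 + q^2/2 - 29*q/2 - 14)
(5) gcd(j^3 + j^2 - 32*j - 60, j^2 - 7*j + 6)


(1) = v + 3
(2) = gcd(r*(r - 7), r*(r - 6)) = r
(3) = gcd((u - 7/3)*(u - 1/3), (u - 1/3)*(u + 2)) = u - 1/3
(4) = gcd((q - 4)*(q - 2), (q - 4)*(q + 1)*(q + 7/2)) = q - 4
(5) = gcd((j - 6)*(j + 2)*(j + 5), (j - 6)*(j - 1)) = j - 6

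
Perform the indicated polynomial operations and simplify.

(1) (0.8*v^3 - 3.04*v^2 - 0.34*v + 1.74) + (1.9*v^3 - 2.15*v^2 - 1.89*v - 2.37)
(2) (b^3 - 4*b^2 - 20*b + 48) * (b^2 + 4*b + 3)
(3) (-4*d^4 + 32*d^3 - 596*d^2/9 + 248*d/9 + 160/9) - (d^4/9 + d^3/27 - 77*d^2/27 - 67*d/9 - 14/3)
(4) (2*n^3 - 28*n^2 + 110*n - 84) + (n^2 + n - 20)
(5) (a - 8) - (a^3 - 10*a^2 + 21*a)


(1) = 2.7*v^3 - 5.19*v^2 - 2.23*v - 0.63
(2) = b^5 - 33*b^3 - 44*b^2 + 132*b + 144
(3) = -37*d^4/9 + 863*d^3/27 - 1711*d^2/27 + 35*d + 202/9
(4) = 2*n^3 - 27*n^2 + 111*n - 104
(5) = -a^3 + 10*a^2 - 20*a - 8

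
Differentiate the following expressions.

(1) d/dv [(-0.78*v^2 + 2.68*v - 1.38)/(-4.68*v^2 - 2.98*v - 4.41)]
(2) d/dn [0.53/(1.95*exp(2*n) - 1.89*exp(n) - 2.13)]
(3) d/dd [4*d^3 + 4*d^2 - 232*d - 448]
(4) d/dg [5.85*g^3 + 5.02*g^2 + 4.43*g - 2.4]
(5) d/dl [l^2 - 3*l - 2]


(1) = (14.8668*v^2 - 6.0372*v - 15.9312)/(21.9024*v^4 + 27.8928*v^3 + 50.158*v^2 + 26.2836*v + 19.4481)
(2) = (1.0017 - 2.067*exp(n))*exp(n)/(-1.95*exp(2*n) + 1.89*exp(n) + 2.13)^2
(3) = 12*d^2 + 8*d - 232
(4) = 17.55*g^2 + 10.04*g + 4.43
(5) = 2*l - 3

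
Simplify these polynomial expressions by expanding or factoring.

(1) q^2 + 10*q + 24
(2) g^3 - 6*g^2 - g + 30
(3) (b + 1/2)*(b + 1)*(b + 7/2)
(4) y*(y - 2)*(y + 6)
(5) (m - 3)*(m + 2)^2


(1) = (q + 4)*(q + 6)
(2) = (g - 5)*(g - 3)*(g + 2)
(3) = b^3 + 5*b^2 + 23*b/4 + 7/4
(4) = y^3 + 4*y^2 - 12*y
(5) = m^3 + m^2 - 8*m - 12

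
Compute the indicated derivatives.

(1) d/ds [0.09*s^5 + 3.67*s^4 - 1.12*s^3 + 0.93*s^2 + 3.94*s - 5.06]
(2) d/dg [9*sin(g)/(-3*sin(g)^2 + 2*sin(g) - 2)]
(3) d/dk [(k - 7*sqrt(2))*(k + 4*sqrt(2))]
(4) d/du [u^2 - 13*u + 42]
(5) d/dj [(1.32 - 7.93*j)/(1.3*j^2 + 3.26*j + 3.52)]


(1) = 0.45*s^4 + 14.68*s^3 - 3.36*s^2 + 1.86*s + 3.94
(2) = 9*(3*sin(g)^2 - 2)*cos(g)/(3*sin(g)^2 - 2*sin(g) + 2)^2
(3) = 2*k - 3*sqrt(2)
(4) = 2*u - 13
(5) = (10.309*j^2 - 3.432*j - 32.2168)/(1.69*j^4 + 8.476*j^3 + 19.7796*j^2 + 22.9504*j + 12.3904)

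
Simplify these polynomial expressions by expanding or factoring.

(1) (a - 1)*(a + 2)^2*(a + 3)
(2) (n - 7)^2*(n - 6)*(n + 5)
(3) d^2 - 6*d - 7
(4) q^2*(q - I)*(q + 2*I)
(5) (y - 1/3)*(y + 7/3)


(1) = a^4 + 6*a^3 + 9*a^2 - 4*a - 12
(2) = n^4 - 15*n^3 + 33*n^2 + 371*n - 1470
(3) = (d - 7)*(d + 1)
(4) = q^4 + I*q^3 + 2*q^2
(5) = y^2 + 2*y - 7/9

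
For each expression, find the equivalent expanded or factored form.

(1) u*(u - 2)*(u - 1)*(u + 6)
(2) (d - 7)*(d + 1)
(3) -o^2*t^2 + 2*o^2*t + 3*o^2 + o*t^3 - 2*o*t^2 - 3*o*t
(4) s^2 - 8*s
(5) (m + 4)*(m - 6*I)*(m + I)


(1) = u^4 + 3*u^3 - 16*u^2 + 12*u
(2) = d^2 - 6*d - 7
(3) = (-o + t)*(t - 3)*(o*t + o)
(4) = s*(s - 8)
(5) = m^3 + 4*m^2 - 5*I*m^2 + 6*m - 20*I*m + 24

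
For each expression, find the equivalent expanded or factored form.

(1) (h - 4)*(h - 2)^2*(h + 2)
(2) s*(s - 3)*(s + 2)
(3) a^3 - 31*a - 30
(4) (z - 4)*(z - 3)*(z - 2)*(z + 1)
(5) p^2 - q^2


(1) = h^4 - 6*h^3 + 4*h^2 + 24*h - 32
(2) = s^3 - s^2 - 6*s
(3) = (a - 6)*(a + 1)*(a + 5)
(4) = z^4 - 8*z^3 + 17*z^2 + 2*z - 24
(5) = (p - q)*(p + q)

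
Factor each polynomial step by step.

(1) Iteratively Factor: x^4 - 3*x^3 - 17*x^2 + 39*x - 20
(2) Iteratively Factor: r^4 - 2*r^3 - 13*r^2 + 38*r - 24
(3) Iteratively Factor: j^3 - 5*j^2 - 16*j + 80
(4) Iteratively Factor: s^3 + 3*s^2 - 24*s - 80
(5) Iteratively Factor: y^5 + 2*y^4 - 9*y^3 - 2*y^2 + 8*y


(1) = (x - 5)*(x^3 + 2*x^2 - 7*x + 4) = (x - 5)*(x - 1)*(x^2 + 3*x - 4) = (x - 5)*(x - 1)*(x + 4)*(x - 1)
(2) = (r - 2)*(r^3 - 13*r + 12) = (r - 3)*(r - 2)*(r^2 + 3*r - 4) = (r - 3)*(r - 2)*(r - 1)*(r + 4)
(3) = (j - 4)*(j^2 - j - 20) = (j - 5)*(j - 4)*(j + 4)
(4) = (s + 4)*(s^2 - s - 20) = (s - 5)*(s + 4)*(s + 4)
(5) = (y + 1)*(y^4 + y^3 - 10*y^2 + 8*y) = (y + 1)*(y + 4)*(y^3 - 3*y^2 + 2*y) = y*(y + 1)*(y + 4)*(y^2 - 3*y + 2) = y*(y - 1)*(y + 1)*(y + 4)*(y - 2)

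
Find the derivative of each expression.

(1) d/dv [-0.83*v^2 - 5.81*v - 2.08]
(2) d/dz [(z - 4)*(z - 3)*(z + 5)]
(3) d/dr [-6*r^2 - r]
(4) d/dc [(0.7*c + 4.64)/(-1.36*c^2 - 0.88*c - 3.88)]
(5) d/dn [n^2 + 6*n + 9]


(1) = -1.66*v - 5.81
(2) = 3*z^2 - 4*z - 23
(3) = -12*r - 1
(4) = (0.952*c^2 + 12.6208*c + 1.3672)/(1.8496*c^4 + 2.3936*c^3 + 11.328*c^2 + 6.8288*c + 15.0544)
(5) = 2*n + 6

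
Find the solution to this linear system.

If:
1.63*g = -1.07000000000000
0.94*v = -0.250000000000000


Then:
g = -0.66
v = -0.27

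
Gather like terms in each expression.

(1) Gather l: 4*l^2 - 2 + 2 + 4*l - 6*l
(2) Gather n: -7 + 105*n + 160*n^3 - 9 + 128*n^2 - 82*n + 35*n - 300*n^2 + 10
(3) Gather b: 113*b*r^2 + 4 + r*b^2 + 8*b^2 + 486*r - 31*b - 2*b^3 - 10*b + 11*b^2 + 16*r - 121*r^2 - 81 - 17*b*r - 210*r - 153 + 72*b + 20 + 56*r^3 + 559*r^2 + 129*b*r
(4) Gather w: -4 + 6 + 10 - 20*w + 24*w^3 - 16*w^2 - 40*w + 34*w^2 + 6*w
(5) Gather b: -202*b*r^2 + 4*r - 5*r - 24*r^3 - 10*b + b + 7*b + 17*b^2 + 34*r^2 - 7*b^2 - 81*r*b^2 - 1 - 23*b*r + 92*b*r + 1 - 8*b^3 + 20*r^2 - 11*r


(1) = 4*l^2 - 2*l
(2) = 160*n^3 - 172*n^2 + 58*n - 6
(3) = -2*b^3 + b^2*(r + 19) + b*(113*r^2 + 112*r + 31) + 56*r^3 + 438*r^2 + 292*r - 210
(4) = 24*w^3 + 18*w^2 - 54*w + 12
(5) = -8*b^3 + b^2*(10 - 81*r) + b*(-202*r^2 + 69*r - 2) - 24*r^3 + 54*r^2 - 12*r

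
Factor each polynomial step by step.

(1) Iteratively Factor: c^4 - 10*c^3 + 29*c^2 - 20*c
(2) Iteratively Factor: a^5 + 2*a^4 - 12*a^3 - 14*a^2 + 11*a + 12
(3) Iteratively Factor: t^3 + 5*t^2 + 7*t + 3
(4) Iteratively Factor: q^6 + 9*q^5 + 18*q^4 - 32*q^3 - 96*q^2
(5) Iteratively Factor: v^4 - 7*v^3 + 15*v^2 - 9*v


(1) = (c - 4)*(c^3 - 6*c^2 + 5*c) = (c - 4)*(c - 1)*(c^2 - 5*c) = c*(c - 4)*(c - 1)*(c - 5)
(2) = (a - 1)*(a^4 + 3*a^3 - 9*a^2 - 23*a - 12) = (a - 1)*(a + 1)*(a^3 + 2*a^2 - 11*a - 12) = (a - 1)*(a + 1)^2*(a^2 + a - 12) = (a - 3)*(a - 1)*(a + 1)^2*(a + 4)
(3) = (t + 1)*(t^2 + 4*t + 3) = (t + 1)*(t + 3)*(t + 1)
(4) = (q + 3)*(q^5 + 6*q^4 - 32*q^2) = (q - 2)*(q + 3)*(q^4 + 8*q^3 + 16*q^2) = (q - 2)*(q + 3)*(q + 4)*(q^3 + 4*q^2) = q*(q - 2)*(q + 3)*(q + 4)*(q^2 + 4*q) = q*(q - 2)*(q + 3)*(q + 4)^2*(q)
(5) = (v - 1)*(v^3 - 6*v^2 + 9*v) = v*(v - 1)*(v^2 - 6*v + 9) = v*(v - 3)*(v - 1)*(v - 3)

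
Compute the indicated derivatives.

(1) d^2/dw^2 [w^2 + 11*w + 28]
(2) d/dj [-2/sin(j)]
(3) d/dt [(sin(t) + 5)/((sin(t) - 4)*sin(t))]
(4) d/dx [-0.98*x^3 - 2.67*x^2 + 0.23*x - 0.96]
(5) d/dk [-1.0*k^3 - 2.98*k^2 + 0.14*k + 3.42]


(1) = 2
(2) = 2*cos(j)/sin(j)^2
(3) = (-cos(t) - 10/tan(t) + 20*cos(t)/sin(t)^2)/(sin(t) - 4)^2
(4) = -2.94*x^2 - 5.34*x + 0.23
(5) = -3.0*k^2 - 5.96*k + 0.14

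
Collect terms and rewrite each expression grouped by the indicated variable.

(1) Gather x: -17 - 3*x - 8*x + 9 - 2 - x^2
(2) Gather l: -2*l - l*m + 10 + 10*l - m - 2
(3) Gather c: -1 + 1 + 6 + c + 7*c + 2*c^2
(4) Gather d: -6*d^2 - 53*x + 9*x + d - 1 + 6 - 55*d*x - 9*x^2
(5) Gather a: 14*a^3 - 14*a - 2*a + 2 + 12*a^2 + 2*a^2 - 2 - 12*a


(1) = -x^2 - 11*x - 10
(2) = l*(8 - m) - m + 8
(3) = 2*c^2 + 8*c + 6
(4) = -6*d^2 + d*(1 - 55*x) - 9*x^2 - 44*x + 5
(5) = 14*a^3 + 14*a^2 - 28*a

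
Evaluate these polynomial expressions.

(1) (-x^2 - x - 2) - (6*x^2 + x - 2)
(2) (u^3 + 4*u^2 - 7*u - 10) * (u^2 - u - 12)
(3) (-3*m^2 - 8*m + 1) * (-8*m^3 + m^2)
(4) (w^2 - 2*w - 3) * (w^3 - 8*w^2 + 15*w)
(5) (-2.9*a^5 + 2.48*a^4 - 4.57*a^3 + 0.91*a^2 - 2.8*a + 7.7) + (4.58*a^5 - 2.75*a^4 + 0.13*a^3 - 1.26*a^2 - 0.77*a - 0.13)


(1) = -7*x^2 - 2*x
(2) = u^5 + 3*u^4 - 23*u^3 - 51*u^2 + 94*u + 120
(3) = 24*m^5 + 61*m^4 - 16*m^3 + m^2
(4) = w^5 - 10*w^4 + 28*w^3 - 6*w^2 - 45*w
(5) = 1.68*a^5 - 0.27*a^4 - 4.44*a^3 - 0.35*a^2 - 3.57*a + 7.57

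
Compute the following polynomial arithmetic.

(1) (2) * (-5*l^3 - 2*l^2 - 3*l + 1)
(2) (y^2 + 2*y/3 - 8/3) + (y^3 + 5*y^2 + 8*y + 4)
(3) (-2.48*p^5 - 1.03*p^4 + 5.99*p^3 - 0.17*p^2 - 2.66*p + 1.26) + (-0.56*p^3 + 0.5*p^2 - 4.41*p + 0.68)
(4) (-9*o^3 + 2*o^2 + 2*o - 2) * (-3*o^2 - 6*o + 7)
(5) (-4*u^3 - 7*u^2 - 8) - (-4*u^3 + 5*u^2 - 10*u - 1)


(1) = -10*l^3 - 4*l^2 - 6*l + 2
(2) = y^3 + 6*y^2 + 26*y/3 + 4/3
(3) = -2.48*p^5 - 1.03*p^4 + 5.43*p^3 + 0.33*p^2 - 7.07*p + 1.94
(4) = 27*o^5 + 48*o^4 - 81*o^3 + 8*o^2 + 26*o - 14
(5) = -12*u^2 + 10*u - 7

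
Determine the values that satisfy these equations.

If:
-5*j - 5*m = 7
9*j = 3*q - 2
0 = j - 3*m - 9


Then:
j = 6/5
m = -13/5
q = 64/15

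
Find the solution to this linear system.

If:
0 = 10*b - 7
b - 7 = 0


Then:
No Solution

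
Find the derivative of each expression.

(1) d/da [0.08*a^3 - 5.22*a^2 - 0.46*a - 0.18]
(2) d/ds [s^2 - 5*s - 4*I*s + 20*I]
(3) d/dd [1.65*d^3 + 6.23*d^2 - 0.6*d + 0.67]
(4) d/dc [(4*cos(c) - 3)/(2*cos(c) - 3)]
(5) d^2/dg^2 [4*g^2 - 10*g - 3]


(1) = 0.24*a^2 - 10.44*a - 0.46
(2) = 2*s - 5 - 4*I
(3) = 4.95*d^2 + 12.46*d - 0.6
(4) = 6*sin(c)/(2*cos(c) - 3)^2
(5) = 8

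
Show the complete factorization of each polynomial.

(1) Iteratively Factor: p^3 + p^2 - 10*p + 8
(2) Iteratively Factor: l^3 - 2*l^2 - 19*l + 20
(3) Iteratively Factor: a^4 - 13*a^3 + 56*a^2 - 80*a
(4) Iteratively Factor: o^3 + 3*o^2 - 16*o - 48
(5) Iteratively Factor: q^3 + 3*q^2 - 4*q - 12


(1) = (p + 4)*(p^2 - 3*p + 2) = (p - 2)*(p + 4)*(p - 1)
(2) = (l + 4)*(l^2 - 6*l + 5) = (l - 5)*(l + 4)*(l - 1)
(3) = (a)*(a^3 - 13*a^2 + 56*a - 80) = a*(a - 4)*(a^2 - 9*a + 20) = a*(a - 5)*(a - 4)*(a - 4)
(4) = (o + 4)*(o^2 - o - 12) = (o - 4)*(o + 4)*(o + 3)
(5) = (q - 2)*(q^2 + 5*q + 6) = (q - 2)*(q + 2)*(q + 3)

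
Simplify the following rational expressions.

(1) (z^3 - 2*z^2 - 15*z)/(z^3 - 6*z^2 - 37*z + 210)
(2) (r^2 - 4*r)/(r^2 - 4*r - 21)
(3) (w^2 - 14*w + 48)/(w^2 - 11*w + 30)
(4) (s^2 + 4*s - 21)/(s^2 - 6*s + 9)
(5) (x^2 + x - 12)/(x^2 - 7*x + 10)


(1) = (z^2 + 3*z)/(z^2 - z - 42)
(2) = (r^2 - 4*r)/(r^2 - 4*r - 21)
(3) = (w - 8)/(w - 5)
(4) = (s + 7)/(s - 3)
(5) = (x^2 + x - 12)/(x^2 - 7*x + 10)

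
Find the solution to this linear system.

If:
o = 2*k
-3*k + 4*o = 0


Then:
k = 0
o = 0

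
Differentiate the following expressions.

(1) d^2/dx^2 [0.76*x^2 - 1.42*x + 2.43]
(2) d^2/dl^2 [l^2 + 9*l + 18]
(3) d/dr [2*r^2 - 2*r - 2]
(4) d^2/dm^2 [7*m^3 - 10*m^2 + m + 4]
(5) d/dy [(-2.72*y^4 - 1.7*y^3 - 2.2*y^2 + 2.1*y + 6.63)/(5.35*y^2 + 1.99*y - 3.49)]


(1) = 1.52000000000000
(2) = 2
(3) = 4*r - 2
(4) = 42*m - 20
(5) = (-29.104*y^5 - 25.3334*y^4 + 31.2052*y^3 + 2.186*y^2 - 55.585*y - 20.5227)/(28.6225*y^4 + 21.293*y^3 - 33.3829*y^2 - 13.8902*y + 12.1801)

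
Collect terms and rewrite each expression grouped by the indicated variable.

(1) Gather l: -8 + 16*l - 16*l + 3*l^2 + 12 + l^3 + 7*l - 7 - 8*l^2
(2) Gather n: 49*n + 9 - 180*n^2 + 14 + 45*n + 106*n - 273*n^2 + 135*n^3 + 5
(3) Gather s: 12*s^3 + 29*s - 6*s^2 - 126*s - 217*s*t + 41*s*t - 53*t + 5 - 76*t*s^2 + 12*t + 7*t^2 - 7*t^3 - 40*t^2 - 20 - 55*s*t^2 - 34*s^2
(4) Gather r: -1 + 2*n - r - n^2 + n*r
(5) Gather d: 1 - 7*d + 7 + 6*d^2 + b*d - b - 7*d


(1) = l^3 - 5*l^2 + 7*l - 3
(2) = 135*n^3 - 453*n^2 + 200*n + 28
(3) = 12*s^3 + s^2*(-76*t - 40) + s*(-55*t^2 - 176*t - 97) - 7*t^3 - 33*t^2 - 41*t - 15
(4) = -n^2 + 2*n + r*(n - 1) - 1
(5) = -b + 6*d^2 + d*(b - 14) + 8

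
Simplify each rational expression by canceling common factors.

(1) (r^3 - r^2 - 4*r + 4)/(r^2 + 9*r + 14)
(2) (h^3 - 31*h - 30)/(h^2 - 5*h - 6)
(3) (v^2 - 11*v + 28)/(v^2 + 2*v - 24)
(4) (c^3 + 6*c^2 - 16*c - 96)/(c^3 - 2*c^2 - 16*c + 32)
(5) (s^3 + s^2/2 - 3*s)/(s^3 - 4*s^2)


(1) = (r^2 - 3*r + 2)/(r + 7)
(2) = h + 5
(3) = (v - 7)/(v + 6)
(4) = (c + 6)/(c - 2)
(5) = (2*s^2 + s - 6)/(2*s^2 - 8*s)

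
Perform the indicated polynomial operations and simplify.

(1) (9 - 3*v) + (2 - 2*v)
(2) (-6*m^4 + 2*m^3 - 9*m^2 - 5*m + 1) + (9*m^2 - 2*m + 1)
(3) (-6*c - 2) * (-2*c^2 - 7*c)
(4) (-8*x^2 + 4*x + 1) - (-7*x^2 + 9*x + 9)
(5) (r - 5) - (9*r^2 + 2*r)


(1) = 11 - 5*v
(2) = -6*m^4 + 2*m^3 - 7*m + 2
(3) = 12*c^3 + 46*c^2 + 14*c
(4) = -x^2 - 5*x - 8
(5) = -9*r^2 - r - 5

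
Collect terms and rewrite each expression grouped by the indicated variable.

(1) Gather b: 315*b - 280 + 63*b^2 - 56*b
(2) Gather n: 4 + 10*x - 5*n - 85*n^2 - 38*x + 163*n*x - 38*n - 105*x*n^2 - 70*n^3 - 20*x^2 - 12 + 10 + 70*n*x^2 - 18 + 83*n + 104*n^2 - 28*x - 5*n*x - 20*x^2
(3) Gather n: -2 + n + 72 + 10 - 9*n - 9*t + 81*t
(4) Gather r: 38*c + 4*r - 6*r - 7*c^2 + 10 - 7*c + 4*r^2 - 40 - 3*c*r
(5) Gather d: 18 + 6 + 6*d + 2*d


(1) = 63*b^2 + 259*b - 280
(2) = -70*n^3 + n^2*(19 - 105*x) + n*(70*x^2 + 158*x + 40) - 40*x^2 - 56*x - 16
(3) = -8*n + 72*t + 80
(4) = -7*c^2 + 31*c + 4*r^2 + r*(-3*c - 2) - 30
(5) = 8*d + 24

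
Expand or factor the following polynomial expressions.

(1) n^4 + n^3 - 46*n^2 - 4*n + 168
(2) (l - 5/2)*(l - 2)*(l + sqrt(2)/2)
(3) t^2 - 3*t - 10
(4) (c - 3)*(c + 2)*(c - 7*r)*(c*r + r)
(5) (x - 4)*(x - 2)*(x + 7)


(1) = (n - 6)*(n - 2)*(n + 2)*(n + 7)
(2) = l^3 - 9*l^2/2 + sqrt(2)*l^2/2 - 9*sqrt(2)*l/4 + 5*l + 5*sqrt(2)/2
(3) = (t - 5)*(t + 2)
(4) = c^4*r - 7*c^3*r^2 - 7*c^2*r + 49*c*r^2 - 6*c*r + 42*r^2
(5) = x^3 + x^2 - 34*x + 56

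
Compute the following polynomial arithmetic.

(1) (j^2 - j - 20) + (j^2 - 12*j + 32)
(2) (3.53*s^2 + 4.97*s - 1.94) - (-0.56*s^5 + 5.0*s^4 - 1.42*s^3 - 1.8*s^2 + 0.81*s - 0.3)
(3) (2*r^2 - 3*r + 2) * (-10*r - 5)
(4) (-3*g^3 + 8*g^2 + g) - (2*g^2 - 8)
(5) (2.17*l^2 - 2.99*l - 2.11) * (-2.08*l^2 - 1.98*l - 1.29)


(1) = 2*j^2 - 13*j + 12
(2) = 0.56*s^5 - 5.0*s^4 + 1.42*s^3 + 5.33*s^2 + 4.16*s - 1.64
(3) = -20*r^3 + 20*r^2 - 5*r - 10
(4) = -3*g^3 + 6*g^2 + g + 8
(5) = -4.5136*l^4 + 1.9226*l^3 + 7.5097*l^2 + 8.0349*l + 2.7219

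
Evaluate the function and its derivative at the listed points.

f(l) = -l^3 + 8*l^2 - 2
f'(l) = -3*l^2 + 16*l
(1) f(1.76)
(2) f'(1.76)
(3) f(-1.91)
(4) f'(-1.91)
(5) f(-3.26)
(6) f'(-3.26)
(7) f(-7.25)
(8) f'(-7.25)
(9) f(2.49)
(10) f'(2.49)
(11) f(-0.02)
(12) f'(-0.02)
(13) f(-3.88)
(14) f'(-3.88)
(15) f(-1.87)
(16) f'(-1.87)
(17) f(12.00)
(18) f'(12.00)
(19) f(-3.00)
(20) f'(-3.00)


(1) = 17.33
(2) = 18.87
(3) = 34.15
(4) = -41.50
(5) = 117.67
(6) = -84.04
(7) = 799.58
(8) = -273.69
(9) = 32.16
(10) = 21.24
(11) = -2.00
(12) = -0.32
(13) = 176.85
(14) = -107.24
(15) = 32.51
(16) = -40.41
(17) = -578.00
(18) = -240.00
(19) = 97.00
(20) = -75.00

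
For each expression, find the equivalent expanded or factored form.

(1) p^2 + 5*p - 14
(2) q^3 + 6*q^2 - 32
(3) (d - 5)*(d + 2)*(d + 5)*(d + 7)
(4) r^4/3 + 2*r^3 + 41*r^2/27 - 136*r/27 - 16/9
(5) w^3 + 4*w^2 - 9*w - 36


(1) = (p - 2)*(p + 7)
(2) = (q - 2)*(q + 4)^2
(3) = d^4 + 9*d^3 - 11*d^2 - 225*d - 350
(4) = (r/3 + 1)*(r - 4/3)*(r + 1/3)*(r + 4)
(5) = (w - 3)*(w + 3)*(w + 4)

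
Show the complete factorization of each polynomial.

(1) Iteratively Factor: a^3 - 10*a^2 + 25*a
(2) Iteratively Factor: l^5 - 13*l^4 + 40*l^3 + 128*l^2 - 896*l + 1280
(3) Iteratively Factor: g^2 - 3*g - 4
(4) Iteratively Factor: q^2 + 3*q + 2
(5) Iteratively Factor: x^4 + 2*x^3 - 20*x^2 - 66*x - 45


(1) = (a - 5)*(a^2 - 5*a) = a*(a - 5)*(a - 5)
(2) = (l + 4)*(l^4 - 17*l^3 + 108*l^2 - 304*l + 320) = (l - 4)*(l + 4)*(l^3 - 13*l^2 + 56*l - 80) = (l - 4)^2*(l + 4)*(l^2 - 9*l + 20) = (l - 4)^3*(l + 4)*(l - 5)
(3) = (g + 1)*(g - 4)
(4) = (q + 1)*(q + 2)
(5) = (x + 3)*(x^3 - x^2 - 17*x - 15) = (x + 1)*(x + 3)*(x^2 - 2*x - 15) = (x + 1)*(x + 3)^2*(x - 5)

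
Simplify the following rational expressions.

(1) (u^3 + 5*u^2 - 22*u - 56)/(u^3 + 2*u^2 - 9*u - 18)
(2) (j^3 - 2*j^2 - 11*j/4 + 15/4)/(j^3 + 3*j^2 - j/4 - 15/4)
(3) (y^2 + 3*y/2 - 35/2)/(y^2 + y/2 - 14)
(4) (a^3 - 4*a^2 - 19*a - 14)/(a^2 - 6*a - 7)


(1) = (u^2 + 3*u - 28)/(u^2 - 9)
(2) = (2*j - 5)/(2*j + 5)
(3) = (y + 5)/(y + 4)
(4) = a + 2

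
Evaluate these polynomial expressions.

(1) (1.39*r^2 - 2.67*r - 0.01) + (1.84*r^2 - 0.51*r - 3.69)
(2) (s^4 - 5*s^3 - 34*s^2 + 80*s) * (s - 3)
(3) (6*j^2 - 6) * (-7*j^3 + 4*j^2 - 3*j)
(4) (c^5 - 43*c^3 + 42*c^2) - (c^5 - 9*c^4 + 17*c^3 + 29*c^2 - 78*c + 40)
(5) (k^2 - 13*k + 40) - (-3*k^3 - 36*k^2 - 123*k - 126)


(1) = 3.23*r^2 - 3.18*r - 3.7
(2) = s^5 - 8*s^4 - 19*s^3 + 182*s^2 - 240*s
(3) = -42*j^5 + 24*j^4 + 24*j^3 - 24*j^2 + 18*j
(4) = 9*c^4 - 60*c^3 + 13*c^2 + 78*c - 40
(5) = 3*k^3 + 37*k^2 + 110*k + 166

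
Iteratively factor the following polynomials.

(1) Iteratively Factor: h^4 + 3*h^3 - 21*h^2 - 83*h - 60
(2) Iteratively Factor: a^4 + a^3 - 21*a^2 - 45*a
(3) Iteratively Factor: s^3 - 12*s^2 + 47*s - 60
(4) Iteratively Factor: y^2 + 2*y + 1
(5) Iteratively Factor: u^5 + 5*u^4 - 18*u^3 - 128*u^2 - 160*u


(1) = (h + 4)*(h^3 - h^2 - 17*h - 15) = (h + 1)*(h + 4)*(h^2 - 2*h - 15) = (h + 1)*(h + 3)*(h + 4)*(h - 5)
(2) = (a + 3)*(a^3 - 2*a^2 - 15*a) = a*(a + 3)*(a^2 - 2*a - 15) = a*(a - 5)*(a + 3)*(a + 3)
(3) = (s - 3)*(s^2 - 9*s + 20) = (s - 4)*(s - 3)*(s - 5)
(4) = (y + 1)*(y + 1)
(5) = (u)*(u^4 + 5*u^3 - 18*u^2 - 128*u - 160) = u*(u + 4)*(u^3 + u^2 - 22*u - 40) = u*(u + 2)*(u + 4)*(u^2 - u - 20) = u*(u - 5)*(u + 2)*(u + 4)*(u + 4)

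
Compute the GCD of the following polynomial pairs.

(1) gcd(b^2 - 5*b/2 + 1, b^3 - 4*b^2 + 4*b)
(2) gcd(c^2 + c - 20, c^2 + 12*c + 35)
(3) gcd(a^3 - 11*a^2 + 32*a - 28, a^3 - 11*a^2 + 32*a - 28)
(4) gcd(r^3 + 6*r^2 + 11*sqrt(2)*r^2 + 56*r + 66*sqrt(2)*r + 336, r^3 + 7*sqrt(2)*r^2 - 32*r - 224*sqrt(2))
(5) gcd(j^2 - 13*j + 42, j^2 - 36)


(1) = gcd((b - 2)*(b - 1/2), b*(b - 2)^2) = b - 2
(2) = gcd((c - 4)*(c + 5), (c + 5)*(c + 7)) = c + 5
(3) = gcd((a - 7)*(a - 2)^2, (a - 7)*(a - 2)^2) = a^3 - 11*a^2 + 32*a - 28
(4) = gcd((r + 6)*(r + 4*sqrt(2))*(r + 7*sqrt(2)), (r - 4*sqrt(2))*(r + 4*sqrt(2))*(r + 7*sqrt(2))) = r^2 + 11*sqrt(2)*r + 56
(5) = gcd((j - 7)*(j - 6), (j - 6)*(j + 6)) = j - 6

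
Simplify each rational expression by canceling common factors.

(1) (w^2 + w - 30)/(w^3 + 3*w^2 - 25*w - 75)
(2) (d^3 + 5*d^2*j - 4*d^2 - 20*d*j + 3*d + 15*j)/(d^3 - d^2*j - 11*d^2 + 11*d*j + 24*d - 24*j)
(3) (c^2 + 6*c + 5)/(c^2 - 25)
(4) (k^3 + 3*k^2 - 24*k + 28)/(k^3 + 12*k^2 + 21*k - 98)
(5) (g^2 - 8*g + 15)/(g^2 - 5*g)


(1) = (w + 6)/(w^2 + 8*w + 15)
(2) = (d^2 + 5*d*j - d - 5*j)/(d^2 - d*j - 8*d + 8*j)
(3) = (c + 1)/(c - 5)
(4) = (k - 2)/(k + 7)
(5) = (g - 3)/g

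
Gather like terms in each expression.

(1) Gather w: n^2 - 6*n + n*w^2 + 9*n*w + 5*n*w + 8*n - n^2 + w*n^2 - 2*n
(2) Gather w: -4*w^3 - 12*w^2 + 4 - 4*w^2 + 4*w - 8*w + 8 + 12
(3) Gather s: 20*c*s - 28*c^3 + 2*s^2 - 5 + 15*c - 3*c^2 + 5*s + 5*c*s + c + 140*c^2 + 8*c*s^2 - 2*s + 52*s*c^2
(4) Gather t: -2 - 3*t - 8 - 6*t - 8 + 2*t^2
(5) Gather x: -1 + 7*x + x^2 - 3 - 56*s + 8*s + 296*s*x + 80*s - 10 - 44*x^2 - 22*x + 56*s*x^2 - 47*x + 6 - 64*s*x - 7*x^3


(1) = n*w^2 + w*(n^2 + 14*n)
(2) = -4*w^3 - 16*w^2 - 4*w + 24
(3) = -28*c^3 + 137*c^2 + 16*c + s^2*(8*c + 2) + s*(52*c^2 + 25*c + 3) - 5
(4) = 2*t^2 - 9*t - 18
(5) = 32*s - 7*x^3 + x^2*(56*s - 43) + x*(232*s - 62) - 8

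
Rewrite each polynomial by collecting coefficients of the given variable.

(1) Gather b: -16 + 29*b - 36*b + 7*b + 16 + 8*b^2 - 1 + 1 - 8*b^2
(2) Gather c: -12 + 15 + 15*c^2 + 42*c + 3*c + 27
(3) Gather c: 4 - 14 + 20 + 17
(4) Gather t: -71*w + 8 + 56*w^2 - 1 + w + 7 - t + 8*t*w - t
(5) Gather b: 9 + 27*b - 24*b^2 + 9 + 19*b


(1) = 0
(2) = 15*c^2 + 45*c + 30
(3) = 27
(4) = t*(8*w - 2) + 56*w^2 - 70*w + 14
(5) = -24*b^2 + 46*b + 18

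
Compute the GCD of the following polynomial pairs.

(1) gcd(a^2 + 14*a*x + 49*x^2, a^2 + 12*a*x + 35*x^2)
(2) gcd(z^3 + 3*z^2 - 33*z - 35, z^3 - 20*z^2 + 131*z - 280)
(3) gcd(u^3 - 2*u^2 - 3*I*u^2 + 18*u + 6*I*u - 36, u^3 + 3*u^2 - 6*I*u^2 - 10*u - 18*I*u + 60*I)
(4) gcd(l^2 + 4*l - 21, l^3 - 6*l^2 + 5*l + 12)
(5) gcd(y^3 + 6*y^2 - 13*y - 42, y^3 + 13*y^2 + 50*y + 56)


(1) = a + 7*x
(2) = gcd((z - 5)*(z + 1)*(z + 7), (z - 8)*(z - 7)*(z - 5)) = z - 5
(3) = gcd((u - 2)*(u - 6*I)*(u + 3*I), (u - 2)*(u + 5)*(u - 6*I)) = u^2 + u*(-2 - 6*I) + 12*I
(4) = gcd((l - 3)*(l + 7), (l - 4)*(l - 3)*(l + 1)) = l - 3
(5) = y^2 + 9*y + 14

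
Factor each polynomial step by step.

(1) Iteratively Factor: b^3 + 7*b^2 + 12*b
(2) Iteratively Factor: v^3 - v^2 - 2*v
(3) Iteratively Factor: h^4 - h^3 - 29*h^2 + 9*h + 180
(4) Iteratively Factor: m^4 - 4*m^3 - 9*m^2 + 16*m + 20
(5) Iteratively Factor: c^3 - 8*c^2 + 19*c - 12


(1) = (b + 3)*(b^2 + 4*b) = b*(b + 3)*(b + 4)
(2) = (v)*(v^2 - v - 2) = v*(v + 1)*(v - 2)
(3) = (h + 3)*(h^3 - 4*h^2 - 17*h + 60) = (h - 5)*(h + 3)*(h^2 + h - 12) = (h - 5)*(h + 3)*(h + 4)*(h - 3)
(4) = (m + 1)*(m^3 - 5*m^2 - 4*m + 20) = (m - 2)*(m + 1)*(m^2 - 3*m - 10) = (m - 5)*(m - 2)*(m + 1)*(m + 2)
(5) = (c - 1)*(c^2 - 7*c + 12) = (c - 3)*(c - 1)*(c - 4)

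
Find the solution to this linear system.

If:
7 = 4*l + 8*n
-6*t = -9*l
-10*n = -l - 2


Then:
l = 9/8
n = 5/16
t = 27/16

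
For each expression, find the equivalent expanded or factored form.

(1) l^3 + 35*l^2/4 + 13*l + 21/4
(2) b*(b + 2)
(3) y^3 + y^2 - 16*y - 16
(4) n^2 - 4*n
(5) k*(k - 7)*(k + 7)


(1) = (l + 3/4)*(l + 1)*(l + 7)
(2) = b^2 + 2*b
(3) = (y - 4)*(y + 1)*(y + 4)
(4) = n*(n - 4)
(5) = k^3 - 49*k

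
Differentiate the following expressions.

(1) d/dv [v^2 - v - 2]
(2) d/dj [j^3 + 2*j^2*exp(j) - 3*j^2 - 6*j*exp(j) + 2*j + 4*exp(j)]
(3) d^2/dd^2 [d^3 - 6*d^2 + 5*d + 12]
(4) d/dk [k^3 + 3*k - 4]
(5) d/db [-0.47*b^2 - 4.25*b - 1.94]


(1) = 2*v - 1
(2) = 2*j^2*exp(j) + 3*j^2 - 2*j*exp(j) - 6*j - 2*exp(j) + 2
(3) = 6*d - 12
(4) = 3*k^2 + 3
(5) = -0.94*b - 4.25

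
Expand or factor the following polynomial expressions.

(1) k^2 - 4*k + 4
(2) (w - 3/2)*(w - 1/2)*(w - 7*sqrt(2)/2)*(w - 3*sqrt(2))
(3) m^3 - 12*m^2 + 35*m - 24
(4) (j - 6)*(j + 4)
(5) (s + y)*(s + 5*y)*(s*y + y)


(1) = (k - 2)^2
(2) = w^4 - 13*sqrt(2)*w^3/2 - 2*w^3 + 13*sqrt(2)*w^2 + 87*w^2/4 - 42*w - 39*sqrt(2)*w/8 + 63/4
(3) = (m - 8)*(m - 3)*(m - 1)
(4) = j^2 - 2*j - 24
(5) = s^3*y + 6*s^2*y^2 + s^2*y + 5*s*y^3 + 6*s*y^2 + 5*y^3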